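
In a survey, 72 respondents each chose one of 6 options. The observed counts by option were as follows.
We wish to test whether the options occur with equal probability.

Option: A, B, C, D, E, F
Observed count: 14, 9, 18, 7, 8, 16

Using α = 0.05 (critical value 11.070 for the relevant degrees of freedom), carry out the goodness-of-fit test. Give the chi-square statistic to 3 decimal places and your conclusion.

8.833; do not reject

Under H₀ each category has probability 1/6, so each expected count is 72/6 = 12.
A: (14 − 12)²/12 = 4/12 = 0.3333
B: (9 − 12)²/12 = 9/12 = 0.7500
C: (18 − 12)²/12 = 36/12 = 3.0000
D: (7 − 12)²/12 = 25/12 = 2.0833
E: (8 − 12)²/12 = 16/12 = 1.3333
F: (16 − 12)²/12 = 16/12 = 1.3333
Sum = 8.833
df = 5. Since 8.833 < 11.070, we do not reject H₀.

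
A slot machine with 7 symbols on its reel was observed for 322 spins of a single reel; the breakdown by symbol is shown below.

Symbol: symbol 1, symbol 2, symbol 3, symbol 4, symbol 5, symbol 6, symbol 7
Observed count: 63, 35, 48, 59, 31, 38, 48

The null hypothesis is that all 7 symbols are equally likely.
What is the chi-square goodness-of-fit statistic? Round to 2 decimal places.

Expected count for each of the 7 categories: 322/7 = 46.
symbol 1: (63 − 46)²/46 = 289/46 = 6.283
symbol 2: (35 − 46)²/46 = 121/46 = 2.630
symbol 3: (48 − 46)²/46 = 4/46 = 0.087
symbol 4: (59 − 46)²/46 = 169/46 = 3.674
symbol 5: (31 − 46)²/46 = 225/46 = 4.891
symbol 6: (38 − 46)²/46 = 64/46 = 1.391
symbol 7: (48 − 46)²/46 = 4/46 = 0.087
Sum = 19.04

19.04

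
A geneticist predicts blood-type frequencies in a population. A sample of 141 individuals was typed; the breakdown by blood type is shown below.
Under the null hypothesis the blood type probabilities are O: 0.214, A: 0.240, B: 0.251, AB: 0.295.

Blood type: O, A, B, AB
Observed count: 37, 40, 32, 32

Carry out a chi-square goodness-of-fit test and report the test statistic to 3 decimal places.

Expected counts E_i = n·p_i: 141×0.214 = 30.174, 141×0.240 = 33.84, 141×0.251 = 35.391, 141×0.295 = 41.595.
cat         O        E   (O−E)²/E
O          37   30.174     1.5442
A          40    33.84     1.1213
B          32   35.391     0.3249
AB         32   41.595     2.2133
Sum = 5.204

5.204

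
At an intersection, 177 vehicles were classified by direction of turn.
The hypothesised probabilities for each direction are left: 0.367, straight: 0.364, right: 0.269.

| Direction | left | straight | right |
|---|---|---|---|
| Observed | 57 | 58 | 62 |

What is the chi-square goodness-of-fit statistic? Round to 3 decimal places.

Expected counts E_i = n·p_i: 177×0.367 = 64.959, 177×0.364 = 64.428, 177×0.269 = 47.613.
cat           O        E   (O−E)²/E
left         57   64.959     0.9752
straight     58   64.428     0.6413
right        62   47.613     4.3473
Sum = 5.964

5.964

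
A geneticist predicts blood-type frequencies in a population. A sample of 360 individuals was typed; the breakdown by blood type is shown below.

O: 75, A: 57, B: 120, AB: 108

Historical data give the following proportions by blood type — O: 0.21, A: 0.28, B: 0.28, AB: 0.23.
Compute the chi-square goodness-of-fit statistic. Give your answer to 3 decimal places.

Expected counts E_i = n·p_i: 360×0.21 = 75.6, 360×0.28 = 100.8, 360×0.28 = 100.8, 360×0.23 = 82.8.
χ² = (75−75.6)²/75.6 + (57−100.8)²/100.8 + (120−100.8)²/100.8 + (108−82.8)²/82.8
   = 0.0048 + 19.0321 + 3.6571 + 7.6696
Sum = 30.364

30.364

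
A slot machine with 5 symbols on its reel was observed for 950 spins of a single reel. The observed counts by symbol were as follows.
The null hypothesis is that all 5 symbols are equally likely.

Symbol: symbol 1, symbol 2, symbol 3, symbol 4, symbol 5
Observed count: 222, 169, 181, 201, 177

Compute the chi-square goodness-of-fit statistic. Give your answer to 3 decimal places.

Expected count for each of the 5 categories: 950/5 = 190.
χ² = (222−190)²/190 + (169−190)²/190 + (181−190)²/190 + (201−190)²/190 + (177−190)²/190
   = 5.3895 + 2.3211 + 0.4263 + 0.6368 + 0.8895
Sum = 9.663

9.663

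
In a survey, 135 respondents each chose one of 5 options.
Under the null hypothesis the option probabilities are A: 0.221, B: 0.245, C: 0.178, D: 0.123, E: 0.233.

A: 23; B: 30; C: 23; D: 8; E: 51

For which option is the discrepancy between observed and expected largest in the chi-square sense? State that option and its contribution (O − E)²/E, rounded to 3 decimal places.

Expected counts E_i = n·p_i: 135×0.221 = 29.835, 135×0.245 = 33.075, 135×0.178 = 24.03, 135×0.123 = 16.605, 135×0.233 = 31.455.
A: (23 − 29.835)²/29.835 = 46.717225/29.835 = 1.5659
B: (30 − 33.075)²/33.075 = 9.455625/33.075 = 0.2859
C: (23 − 24.03)²/24.03 = 1.0609/24.03 = 0.0441
D: (8 − 16.605)²/16.605 = 74.046025/16.605 = 4.4593
E: (51 − 31.455)²/31.455 = 382.007025/31.455 = 12.1446
The largest term is for E: 12.145.

E, 12.145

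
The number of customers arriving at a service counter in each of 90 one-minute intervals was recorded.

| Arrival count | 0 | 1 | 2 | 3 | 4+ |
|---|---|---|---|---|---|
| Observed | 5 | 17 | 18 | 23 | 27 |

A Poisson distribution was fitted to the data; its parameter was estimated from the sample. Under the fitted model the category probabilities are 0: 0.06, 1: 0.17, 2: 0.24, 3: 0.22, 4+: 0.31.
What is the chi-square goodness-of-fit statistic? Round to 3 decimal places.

1.365

Expected counts E_i = n·p_i: 90×0.06 = 5.4, 90×0.17 = 15.3, 90×0.24 = 21.6, 90×0.22 = 19.8, 90×0.31 = 27.9.
χ² = (5−5.4)²/5.4 + (17−15.3)²/15.3 + (18−21.6)²/21.6 + (23−19.8)²/19.8 + (27−27.9)²/27.9
   = 0.0296 + 0.1889 + 0.6000 + 0.5172 + 0.0290
Sum = 1.365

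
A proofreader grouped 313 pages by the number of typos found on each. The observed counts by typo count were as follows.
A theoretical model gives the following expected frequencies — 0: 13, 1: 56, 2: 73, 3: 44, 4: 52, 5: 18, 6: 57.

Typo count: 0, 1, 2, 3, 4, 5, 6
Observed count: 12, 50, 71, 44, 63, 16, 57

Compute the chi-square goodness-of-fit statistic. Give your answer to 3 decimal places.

3.324

cat         O        E   (O−E)²/E
0          12       13     0.0769
1          50       56     0.6429
2          71       73     0.0548
3          44       44     0.0000
4          63       52     2.3269
5          16       18     0.2222
6          57       57     0.0000
Sum = 3.324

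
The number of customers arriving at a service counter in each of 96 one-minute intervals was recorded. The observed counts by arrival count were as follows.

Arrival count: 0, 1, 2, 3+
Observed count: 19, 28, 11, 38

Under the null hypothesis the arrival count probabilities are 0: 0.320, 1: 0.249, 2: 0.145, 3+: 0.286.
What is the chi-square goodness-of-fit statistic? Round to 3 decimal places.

Expected counts E_i = n·p_i: 96×0.320 = 30.72, 96×0.249 = 23.904, 96×0.145 = 13.92, 96×0.286 = 27.456.
χ² = (19−30.72)²/30.72 + (28−23.904)²/23.904 + (11−13.92)²/13.92 + (38−27.456)²/27.456
   = 4.4713 + 0.7019 + 0.6125 + 4.0492
Sum = 9.835

9.835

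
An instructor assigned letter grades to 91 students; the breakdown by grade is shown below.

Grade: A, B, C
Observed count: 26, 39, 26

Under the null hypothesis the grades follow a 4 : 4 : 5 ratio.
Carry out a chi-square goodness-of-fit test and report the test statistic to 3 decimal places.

6.779

Ratio total = 13. Expected counts: 91×4/13 = 28, 91×4/13 = 28, 91×5/13 = 35.
A: (26 − 28)²/28 = 4/28 = 0.1429
B: (39 − 28)²/28 = 121/28 = 4.3214
C: (26 − 35)²/35 = 81/35 = 2.3143
Sum = 6.779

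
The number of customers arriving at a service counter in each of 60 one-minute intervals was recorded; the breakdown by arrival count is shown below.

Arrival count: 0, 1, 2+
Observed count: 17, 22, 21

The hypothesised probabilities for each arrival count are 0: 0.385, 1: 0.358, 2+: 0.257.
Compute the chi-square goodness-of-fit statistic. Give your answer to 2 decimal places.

Expected counts E_i = n·p_i: 60×0.385 = 23.1, 60×0.358 = 21.48, 60×0.257 = 15.42.
χ² = (17−23.1)²/23.1 + (22−21.48)²/21.48 + (21−15.42)²/15.42
   = 1.611 + 0.013 + 2.019
Sum = 3.64

3.64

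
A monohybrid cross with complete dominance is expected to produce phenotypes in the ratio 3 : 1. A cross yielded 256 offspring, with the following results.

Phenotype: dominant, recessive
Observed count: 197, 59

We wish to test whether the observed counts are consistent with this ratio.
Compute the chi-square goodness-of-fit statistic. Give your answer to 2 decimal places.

Ratio total = 4. Expected counts: 256×3/4 = 192, 256×1/4 = 64.
dominant: (197 − 192)²/192 = 25/192 = 0.130
recessive: (59 − 64)²/64 = 25/64 = 0.391
Sum = 0.52

0.52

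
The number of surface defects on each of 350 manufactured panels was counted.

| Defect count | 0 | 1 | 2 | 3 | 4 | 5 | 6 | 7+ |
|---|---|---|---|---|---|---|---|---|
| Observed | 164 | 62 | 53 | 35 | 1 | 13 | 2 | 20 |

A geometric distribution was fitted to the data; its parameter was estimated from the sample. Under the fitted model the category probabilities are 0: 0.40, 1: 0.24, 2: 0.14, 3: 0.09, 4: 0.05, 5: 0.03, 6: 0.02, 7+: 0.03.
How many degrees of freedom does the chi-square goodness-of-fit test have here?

6

There are k = 8 categories and 1 parameter estimated from the data, so df = 8 − 1 − 1 = 6.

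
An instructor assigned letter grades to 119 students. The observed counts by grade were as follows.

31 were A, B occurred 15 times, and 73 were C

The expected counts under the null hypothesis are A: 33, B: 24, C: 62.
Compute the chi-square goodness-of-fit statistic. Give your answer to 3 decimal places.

A: (31 − 33)²/33 = 4/33 = 0.1212
B: (15 − 24)²/24 = 81/24 = 3.3750
C: (73 − 62)²/62 = 121/62 = 1.9516
Sum = 5.448

5.448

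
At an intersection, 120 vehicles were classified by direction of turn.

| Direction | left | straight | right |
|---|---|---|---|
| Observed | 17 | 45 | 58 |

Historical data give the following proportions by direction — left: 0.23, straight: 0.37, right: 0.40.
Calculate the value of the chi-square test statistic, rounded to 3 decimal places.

6.162

Expected counts E_i = n·p_i: 120×0.23 = 27.6, 120×0.37 = 44.4, 120×0.40 = 48.
cat           O        E   (O−E)²/E
left         17     27.6     4.0710
straight     45     44.4     0.0081
right        58       48     2.0833
Sum = 6.162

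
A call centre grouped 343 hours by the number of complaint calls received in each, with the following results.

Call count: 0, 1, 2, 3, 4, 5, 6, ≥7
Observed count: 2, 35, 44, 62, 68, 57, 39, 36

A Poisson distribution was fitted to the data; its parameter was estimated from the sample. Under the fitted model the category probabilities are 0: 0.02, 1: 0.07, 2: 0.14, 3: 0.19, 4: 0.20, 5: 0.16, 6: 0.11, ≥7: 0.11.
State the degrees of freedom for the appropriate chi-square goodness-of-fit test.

There are k = 8 categories and 1 parameter estimated from the data, so df = 8 − 1 − 1 = 6.

6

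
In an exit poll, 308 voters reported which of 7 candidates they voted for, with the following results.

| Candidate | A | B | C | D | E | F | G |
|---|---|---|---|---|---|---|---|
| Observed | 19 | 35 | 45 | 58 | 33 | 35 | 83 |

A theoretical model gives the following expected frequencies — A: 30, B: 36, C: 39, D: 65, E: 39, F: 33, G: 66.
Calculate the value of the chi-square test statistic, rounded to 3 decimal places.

χ² = (19−30)²/30 + (35−36)²/36 + (45−39)²/39 + (58−65)²/65 + (33−39)²/39 + (35−33)²/33 + (83−66)²/66
   = 4.0333 + 0.0278 + 0.9231 + 0.7538 + 0.9231 + 0.1212 + 4.3788
Sum = 11.161

11.161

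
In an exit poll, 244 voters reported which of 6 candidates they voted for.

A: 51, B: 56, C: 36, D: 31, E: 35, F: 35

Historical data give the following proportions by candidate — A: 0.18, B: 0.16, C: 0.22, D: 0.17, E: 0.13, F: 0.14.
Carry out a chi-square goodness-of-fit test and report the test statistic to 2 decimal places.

Expected counts E_i = n·p_i: 244×0.18 = 43.92, 244×0.16 = 39.04, 244×0.22 = 53.68, 244×0.17 = 41.48, 244×0.13 = 31.72, 244×0.14 = 34.16.
cat         O        E   (O−E)²/E
A          51    43.92      1.141
B          56    39.04      7.368
C          36    53.68      5.823
D          31    41.48      2.648
E          35    31.72      0.339
F          35    34.16      0.021
Sum = 17.34

17.34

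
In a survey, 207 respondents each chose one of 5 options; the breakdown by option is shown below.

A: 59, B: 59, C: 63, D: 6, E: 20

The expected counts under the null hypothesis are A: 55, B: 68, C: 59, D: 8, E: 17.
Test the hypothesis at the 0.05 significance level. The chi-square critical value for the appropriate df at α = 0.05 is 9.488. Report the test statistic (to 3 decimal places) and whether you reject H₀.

cat         O        E   (O−E)²/E
A          59       55     0.2909
B          59       68     1.1912
C          63       59     0.2712
D           6        8     0.5000
E          20       17     0.5294
Sum = 2.783
df = 4. Since 2.783 < 9.488, we do not reject H₀.

2.783; do not reject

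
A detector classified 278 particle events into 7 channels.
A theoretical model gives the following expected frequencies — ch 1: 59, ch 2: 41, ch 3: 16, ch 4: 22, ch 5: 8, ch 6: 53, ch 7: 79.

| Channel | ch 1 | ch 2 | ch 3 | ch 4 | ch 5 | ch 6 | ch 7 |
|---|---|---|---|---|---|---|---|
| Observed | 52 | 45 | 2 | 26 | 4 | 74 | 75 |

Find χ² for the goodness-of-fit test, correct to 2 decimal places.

cat         O        E   (O−E)²/E
ch 1       52       59      0.831
ch 2       45       41      0.390
ch 3        2       16     12.250
ch 4       26       22      0.727
ch 5        4        8      2.000
ch 6       74       53      8.321
ch 7       75       79      0.203
Sum = 24.72

24.72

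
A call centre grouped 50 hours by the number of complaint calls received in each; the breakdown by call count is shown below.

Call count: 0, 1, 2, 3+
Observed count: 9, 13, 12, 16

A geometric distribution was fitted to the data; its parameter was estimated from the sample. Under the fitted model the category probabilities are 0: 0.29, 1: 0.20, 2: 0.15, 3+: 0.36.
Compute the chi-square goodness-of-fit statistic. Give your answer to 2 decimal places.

5.91

Expected counts E_i = n·p_i: 50×0.29 = 14.5, 50×0.20 = 10, 50×0.15 = 7.5, 50×0.36 = 18.
0: (9 − 14.5)²/14.5 = 30.25/14.5 = 2.086
1: (13 − 10)²/10 = 9/10 = 0.900
2: (12 − 7.5)²/7.5 = 20.25/7.5 = 2.700
3+: (16 − 18)²/18 = 4/18 = 0.222
Sum = 5.91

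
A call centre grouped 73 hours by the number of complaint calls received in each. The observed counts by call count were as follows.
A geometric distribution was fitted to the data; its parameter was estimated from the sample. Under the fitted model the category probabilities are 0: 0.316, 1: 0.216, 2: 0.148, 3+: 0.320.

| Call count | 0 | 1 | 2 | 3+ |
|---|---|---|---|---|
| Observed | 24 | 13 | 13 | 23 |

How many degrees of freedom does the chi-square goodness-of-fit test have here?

2

There are k = 4 categories and 1 parameter estimated from the data, so df = 4 − 1 − 1 = 2.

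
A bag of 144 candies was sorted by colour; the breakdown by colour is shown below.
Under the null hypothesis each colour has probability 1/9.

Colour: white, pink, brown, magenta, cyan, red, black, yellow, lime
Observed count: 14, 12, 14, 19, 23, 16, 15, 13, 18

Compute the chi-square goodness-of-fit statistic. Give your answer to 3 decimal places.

6.000

Under H₀ each category has probability 1/9, so each expected count is 144/9 = 16.
χ² = (14−16)²/16 + (12−16)²/16 + (14−16)²/16 + (19−16)²/16 + (23−16)²/16 + (16−16)²/16 + (15−16)²/16 + (13−16)²/16 + (18−16)²/16
   = 0.2500 + 1.0000 + 0.2500 + 0.5625 + 3.0625 + 0.0000 + 0.0625 + 0.5625 + 0.2500
Sum = 6.000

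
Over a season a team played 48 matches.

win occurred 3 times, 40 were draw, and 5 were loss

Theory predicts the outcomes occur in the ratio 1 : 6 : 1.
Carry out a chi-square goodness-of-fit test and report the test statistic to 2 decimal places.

Ratio total = 8. Expected counts: 48×1/8 = 6, 48×6/8 = 36, 48×1/8 = 6.
χ² = (3−6)²/6 + (40−36)²/36 + (5−6)²/6
   = 1.500 + 0.444 + 0.167
Sum = 2.11

2.11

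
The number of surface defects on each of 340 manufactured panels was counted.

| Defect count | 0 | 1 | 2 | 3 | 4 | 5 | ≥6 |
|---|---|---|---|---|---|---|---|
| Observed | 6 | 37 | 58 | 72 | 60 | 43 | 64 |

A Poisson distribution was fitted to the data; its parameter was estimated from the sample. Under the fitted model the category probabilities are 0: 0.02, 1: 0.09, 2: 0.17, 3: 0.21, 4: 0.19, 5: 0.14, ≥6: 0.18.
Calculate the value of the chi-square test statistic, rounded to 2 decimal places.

Expected counts E_i = n·p_i: 340×0.02 = 6.8, 340×0.09 = 30.6, 340×0.17 = 57.8, 340×0.21 = 71.4, 340×0.19 = 64.6, 340×0.14 = 47.6, 340×0.18 = 61.2.
cat         O        E   (O−E)²/E
0           6      6.8      0.094
1          37     30.6      1.339
2          58     57.8      0.001
3          72     71.4      0.005
4          60     64.6      0.328
5          43     47.6      0.445
≥6         64     61.2      0.128
Sum = 2.34

2.34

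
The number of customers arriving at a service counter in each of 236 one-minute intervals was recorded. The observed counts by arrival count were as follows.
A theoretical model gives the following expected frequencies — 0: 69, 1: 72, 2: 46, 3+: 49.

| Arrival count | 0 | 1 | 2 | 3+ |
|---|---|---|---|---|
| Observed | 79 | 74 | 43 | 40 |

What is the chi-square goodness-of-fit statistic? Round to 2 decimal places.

0: (79 − 69)²/69 = 100/69 = 1.449
1: (74 − 72)²/72 = 4/72 = 0.056
2: (43 − 46)²/46 = 9/46 = 0.196
3+: (40 − 49)²/49 = 81/49 = 1.653
Sum = 3.35

3.35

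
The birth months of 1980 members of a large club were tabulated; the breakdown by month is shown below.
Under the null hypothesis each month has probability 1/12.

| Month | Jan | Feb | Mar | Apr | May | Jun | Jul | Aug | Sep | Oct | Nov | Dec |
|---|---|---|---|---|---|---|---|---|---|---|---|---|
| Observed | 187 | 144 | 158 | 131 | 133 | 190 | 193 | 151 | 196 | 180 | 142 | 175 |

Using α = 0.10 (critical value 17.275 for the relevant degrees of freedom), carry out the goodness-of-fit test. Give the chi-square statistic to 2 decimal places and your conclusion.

Expected count for each of the 12 categories: 1980/12 = 165.
χ² = (187−165)²/165 + (144−165)²/165 + (158−165)²/165 + (131−165)²/165 + (133−165)²/165 + (190−165)²/165 + (193−165)²/165 + (151−165)²/165 + (196−165)²/165 + (180−165)²/165 + (142−165)²/165 + (175−165)²/165
   = 2.933 + 2.673 + 0.297 + 7.006 + 6.206 + 3.788 + 4.752 + 1.188 + 5.824 + 1.364 + 3.206 + 0.606
Sum = 39.84
df = 11. Since 39.84 > 17.275, we reject H₀.

39.84; reject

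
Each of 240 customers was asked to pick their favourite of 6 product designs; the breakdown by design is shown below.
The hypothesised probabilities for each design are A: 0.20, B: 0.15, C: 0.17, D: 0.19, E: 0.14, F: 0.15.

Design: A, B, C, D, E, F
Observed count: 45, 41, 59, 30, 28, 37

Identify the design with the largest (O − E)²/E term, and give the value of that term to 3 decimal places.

Expected counts E_i = n·p_i: 240×0.20 = 48, 240×0.15 = 36, 240×0.17 = 40.8, 240×0.19 = 45.6, 240×0.14 = 33.6, 240×0.15 = 36.
χ² = (45−48)²/48 + (41−36)²/36 + (59−40.8)²/40.8 + (30−45.6)²/45.6 + (28−33.6)²/33.6 + (37−36)²/36
   = 0.1875 + 0.6944 + 8.1186 + 5.3368 + 0.9333 + 0.0278
The largest term is for C: 8.119.

C, 8.119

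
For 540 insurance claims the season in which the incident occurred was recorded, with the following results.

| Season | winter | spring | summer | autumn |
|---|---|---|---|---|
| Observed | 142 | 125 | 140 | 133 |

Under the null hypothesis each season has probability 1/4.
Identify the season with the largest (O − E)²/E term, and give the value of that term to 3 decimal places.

Expected count for each of the 4 categories: 540/4 = 135.
cat         O        E   (O−E)²/E
winter    142      135     0.3630
spring    125      135     0.7407
summer    140      135     0.1852
autumn    133      135     0.0296
The largest term is for spring: 0.741.

spring, 0.741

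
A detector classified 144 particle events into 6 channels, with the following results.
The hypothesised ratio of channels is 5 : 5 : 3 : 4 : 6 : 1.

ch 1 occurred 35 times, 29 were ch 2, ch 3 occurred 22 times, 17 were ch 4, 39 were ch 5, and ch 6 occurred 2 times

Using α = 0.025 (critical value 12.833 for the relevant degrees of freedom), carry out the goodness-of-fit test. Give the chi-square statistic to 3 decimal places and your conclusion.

6.714; do not reject

Ratio total = 24. Expected counts: 144×5/24 = 30, 144×5/24 = 30, 144×3/24 = 18, 144×4/24 = 24, 144×6/24 = 36, 144×1/24 = 6.
ch 1: (35 − 30)²/30 = 25/30 = 0.8333
ch 2: (29 − 30)²/30 = 1/30 = 0.0333
ch 3: (22 − 18)²/18 = 16/18 = 0.8889
ch 4: (17 − 24)²/24 = 49/24 = 2.0417
ch 5: (39 − 36)²/36 = 9/36 = 0.2500
ch 6: (2 − 6)²/6 = 16/6 = 2.6667
Sum = 6.714
df = 5. Since 6.714 < 12.833, we do not reject H₀.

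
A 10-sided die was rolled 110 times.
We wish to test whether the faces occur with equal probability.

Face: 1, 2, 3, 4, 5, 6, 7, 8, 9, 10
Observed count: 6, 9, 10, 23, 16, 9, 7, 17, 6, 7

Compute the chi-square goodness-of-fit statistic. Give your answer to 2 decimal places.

26.91

Under H₀ each category has probability 1/10, so each expected count is 110/10 = 11.
cat         O        E   (O−E)²/E
1           6       11      2.273
2           9       11      0.364
3          10       11      0.091
4          23       11     13.091
5          16       11      2.273
6           9       11      0.364
7           7       11      1.455
8          17       11      3.273
9           6       11      2.273
10          7       11      1.455
Sum = 26.91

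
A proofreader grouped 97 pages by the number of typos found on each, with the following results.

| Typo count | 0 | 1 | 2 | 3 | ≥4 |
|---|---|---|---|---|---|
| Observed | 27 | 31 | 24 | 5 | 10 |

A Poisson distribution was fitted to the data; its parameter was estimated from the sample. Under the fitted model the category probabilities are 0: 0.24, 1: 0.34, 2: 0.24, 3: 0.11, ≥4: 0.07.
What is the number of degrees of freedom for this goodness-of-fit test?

There are k = 5 categories and 1 parameter estimated from the data, so df = 5 − 1 − 1 = 3.

3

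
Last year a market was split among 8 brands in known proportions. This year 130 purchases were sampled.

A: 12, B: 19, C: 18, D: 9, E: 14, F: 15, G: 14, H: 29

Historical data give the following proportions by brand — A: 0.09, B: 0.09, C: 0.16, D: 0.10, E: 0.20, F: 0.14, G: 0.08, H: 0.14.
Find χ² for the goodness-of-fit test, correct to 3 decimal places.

Expected counts E_i = n·p_i: 130×0.09 = 11.7, 130×0.09 = 11.7, 130×0.16 = 20.8, 130×0.10 = 13, 130×0.20 = 26, 130×0.14 = 18.2, 130×0.08 = 10.4, 130×0.14 = 18.2.
χ² = (12−11.7)²/11.7 + (19−11.7)²/11.7 + (18−20.8)²/20.8 + (9−13)²/13 + (14−26)²/26 + (15−18.2)²/18.2 + (14−10.4)²/10.4 + (29−18.2)²/18.2
   = 0.0077 + 4.5547 + 0.3769 + 1.2308 + 5.5385 + 0.5626 + 1.2462 + 6.4088
Sum = 19.926

19.926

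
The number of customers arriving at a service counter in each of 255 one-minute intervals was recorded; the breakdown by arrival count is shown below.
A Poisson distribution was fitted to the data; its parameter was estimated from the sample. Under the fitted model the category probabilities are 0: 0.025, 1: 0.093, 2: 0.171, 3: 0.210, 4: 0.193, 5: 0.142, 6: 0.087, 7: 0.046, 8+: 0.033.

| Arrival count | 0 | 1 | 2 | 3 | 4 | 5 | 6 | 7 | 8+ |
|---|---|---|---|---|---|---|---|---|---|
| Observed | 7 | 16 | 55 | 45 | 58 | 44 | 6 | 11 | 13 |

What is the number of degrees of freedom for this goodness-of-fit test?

There are k = 9 categories and 1 parameter estimated from the data, so df = 9 − 1 − 1 = 7.

7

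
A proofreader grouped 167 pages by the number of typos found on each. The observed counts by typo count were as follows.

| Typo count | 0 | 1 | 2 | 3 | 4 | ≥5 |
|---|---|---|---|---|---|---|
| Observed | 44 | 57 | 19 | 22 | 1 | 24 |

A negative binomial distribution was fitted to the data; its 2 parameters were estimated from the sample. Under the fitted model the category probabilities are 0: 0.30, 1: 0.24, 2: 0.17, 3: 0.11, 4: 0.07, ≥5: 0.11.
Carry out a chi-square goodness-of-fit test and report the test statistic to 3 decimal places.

23.210

Expected counts E_i = n·p_i: 167×0.30 = 50.1, 167×0.24 = 40.08, 167×0.17 = 28.39, 167×0.11 = 18.37, 167×0.07 = 11.69, 167×0.11 = 18.37.
0: (44 − 50.1)²/50.1 = 37.21/50.1 = 0.7427
1: (57 − 40.08)²/40.08 = 286.2864/40.08 = 7.1429
2: (19 − 28.39)²/28.39 = 88.1721/28.39 = 3.1057
3: (22 − 18.37)²/18.37 = 13.1769/18.37 = 0.7173
4: (1 − 11.69)²/11.69 = 114.2761/11.69 = 9.7755
≥5: (24 − 18.37)²/18.37 = 31.6969/18.37 = 1.7255
Sum = 23.210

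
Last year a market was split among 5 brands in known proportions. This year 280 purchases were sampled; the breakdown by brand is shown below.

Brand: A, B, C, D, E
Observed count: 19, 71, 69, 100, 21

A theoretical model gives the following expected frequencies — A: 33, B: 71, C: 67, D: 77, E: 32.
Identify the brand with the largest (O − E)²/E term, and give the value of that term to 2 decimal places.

A: (19 − 33)²/33 = 196/33 = 5.939
B: (71 − 71)²/71 = 0/71 = 0.000
C: (69 − 67)²/67 = 4/67 = 0.060
D: (100 − 77)²/77 = 529/77 = 6.870
E: (21 − 32)²/32 = 121/32 = 3.781
The largest term is for D: 6.87.

D, 6.87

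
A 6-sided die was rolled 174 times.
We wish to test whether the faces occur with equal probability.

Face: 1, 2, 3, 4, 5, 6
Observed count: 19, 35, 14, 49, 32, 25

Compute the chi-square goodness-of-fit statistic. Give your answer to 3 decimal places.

27.103

Under H₀ each category has probability 1/6, so each expected count is 174/6 = 29.
cat         O        E   (O−E)²/E
1          19       29     3.4483
2          35       29     1.2414
3          14       29     7.7586
4          49       29    13.7931
5          32       29     0.3103
6          25       29     0.5517
Sum = 27.103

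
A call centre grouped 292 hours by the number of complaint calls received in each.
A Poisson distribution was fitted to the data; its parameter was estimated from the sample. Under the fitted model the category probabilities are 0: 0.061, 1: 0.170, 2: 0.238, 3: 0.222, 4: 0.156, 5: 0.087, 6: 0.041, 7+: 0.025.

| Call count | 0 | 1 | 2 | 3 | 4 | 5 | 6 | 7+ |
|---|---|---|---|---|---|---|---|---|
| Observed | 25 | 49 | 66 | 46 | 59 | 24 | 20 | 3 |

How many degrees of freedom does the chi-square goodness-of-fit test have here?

There are k = 8 categories and 1 parameter estimated from the data, so df = 8 − 1 − 1 = 6.

6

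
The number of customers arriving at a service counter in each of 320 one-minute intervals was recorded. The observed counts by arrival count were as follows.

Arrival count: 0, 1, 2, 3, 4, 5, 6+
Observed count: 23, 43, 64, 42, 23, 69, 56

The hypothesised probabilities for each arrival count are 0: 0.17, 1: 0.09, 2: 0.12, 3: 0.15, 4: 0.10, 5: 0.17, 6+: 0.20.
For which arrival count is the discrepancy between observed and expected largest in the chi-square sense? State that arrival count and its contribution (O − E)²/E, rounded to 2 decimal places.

Expected counts E_i = n·p_i: 320×0.17 = 54.4, 320×0.09 = 28.8, 320×0.12 = 38.4, 320×0.15 = 48, 320×0.10 = 32, 320×0.17 = 54.4, 320×0.20 = 64.
cat         O        E   (O−E)²/E
0          23     54.4     18.124
1          43     28.8      7.001
2          64     38.4     17.067
3          42       48      0.750
4          23       32      2.531
5          69     54.4      3.918
6+         56       64      1.000
The largest term is for 0: 18.12.

0, 18.12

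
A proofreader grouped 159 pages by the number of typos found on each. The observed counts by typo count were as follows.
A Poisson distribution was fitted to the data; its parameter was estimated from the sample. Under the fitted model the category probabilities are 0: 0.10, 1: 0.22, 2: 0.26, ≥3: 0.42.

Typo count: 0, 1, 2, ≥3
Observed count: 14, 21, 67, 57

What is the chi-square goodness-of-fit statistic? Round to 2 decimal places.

Expected counts E_i = n·p_i: 159×0.10 = 15.9, 159×0.22 = 34.98, 159×0.26 = 41.34, 159×0.42 = 66.78.
χ² = (14−15.9)²/15.9 + (21−34.98)²/34.98 + (67−41.34)²/41.34 + (57−66.78)²/66.78
   = 0.227 + 5.587 + 15.927 + 1.432
Sum = 23.17

23.17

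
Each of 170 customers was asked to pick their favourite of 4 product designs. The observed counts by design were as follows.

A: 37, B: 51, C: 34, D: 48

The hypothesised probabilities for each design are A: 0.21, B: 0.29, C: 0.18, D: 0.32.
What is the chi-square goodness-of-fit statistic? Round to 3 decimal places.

1.237

Expected counts E_i = n·p_i: 170×0.21 = 35.7, 170×0.29 = 49.3, 170×0.18 = 30.6, 170×0.32 = 54.4.
cat         O        E   (O−E)²/E
A          37     35.7     0.0473
B          51     49.3     0.0586
C          34     30.6     0.3778
D          48     54.4     0.7529
Sum = 1.237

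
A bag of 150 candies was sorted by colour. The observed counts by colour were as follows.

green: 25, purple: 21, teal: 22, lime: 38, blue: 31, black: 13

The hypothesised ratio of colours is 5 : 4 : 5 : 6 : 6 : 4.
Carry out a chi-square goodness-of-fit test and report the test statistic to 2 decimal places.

Ratio total = 30. Expected counts: 150×5/30 = 25, 150×4/30 = 20, 150×5/30 = 25, 150×6/30 = 30, 150×6/30 = 30, 150×4/30 = 20.
green: (25 − 25)²/25 = 0/25 = 0.000
purple: (21 − 20)²/20 = 1/20 = 0.050
teal: (22 − 25)²/25 = 9/25 = 0.360
lime: (38 − 30)²/30 = 64/30 = 2.133
blue: (31 − 30)²/30 = 1/30 = 0.033
black: (13 − 20)²/20 = 49/20 = 2.450
Sum = 5.03

5.03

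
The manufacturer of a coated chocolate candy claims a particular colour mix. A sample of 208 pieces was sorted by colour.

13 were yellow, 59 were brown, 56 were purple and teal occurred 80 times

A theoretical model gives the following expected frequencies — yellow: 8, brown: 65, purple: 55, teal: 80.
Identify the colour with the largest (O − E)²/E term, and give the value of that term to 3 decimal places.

cat         O        E   (O−E)²/E
yellow     13        8     3.1250
brown      59       65     0.5538
purple     56       55     0.0182
teal       80       80     0.0000
The largest term is for yellow: 3.125.

yellow, 3.125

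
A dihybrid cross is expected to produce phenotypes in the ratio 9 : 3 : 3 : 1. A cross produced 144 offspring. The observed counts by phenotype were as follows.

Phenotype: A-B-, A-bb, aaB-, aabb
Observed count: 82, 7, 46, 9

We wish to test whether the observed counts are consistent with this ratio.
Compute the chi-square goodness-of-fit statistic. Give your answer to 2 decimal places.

28.20

Ratio total = 16. Expected counts: 144×9/16 = 81, 144×3/16 = 27, 144×3/16 = 27, 144×1/16 = 9.
χ² = (82−81)²/81 + (7−27)²/27 + (46−27)²/27 + (9−9)²/9
   = 0.012 + 14.815 + 13.370 + 0.000
Sum = 28.20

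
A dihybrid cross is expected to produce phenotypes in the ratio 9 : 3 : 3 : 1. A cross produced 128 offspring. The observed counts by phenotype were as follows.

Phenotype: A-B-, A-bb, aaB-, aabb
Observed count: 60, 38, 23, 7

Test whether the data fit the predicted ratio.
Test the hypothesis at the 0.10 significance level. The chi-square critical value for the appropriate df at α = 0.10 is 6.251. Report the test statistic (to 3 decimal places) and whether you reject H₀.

10.333; reject

Ratio total = 16. Expected counts: 128×9/16 = 72, 128×3/16 = 24, 128×3/16 = 24, 128×1/16 = 8.
A-B-: (60 − 72)²/72 = 144/72 = 2.0000
A-bb: (38 − 24)²/24 = 196/24 = 8.1667
aaB-: (23 − 24)²/24 = 1/24 = 0.0417
aabb: (7 − 8)²/8 = 1/8 = 0.1250
Sum = 10.333
df = 3. Since 10.333 > 6.251, we reject H₀.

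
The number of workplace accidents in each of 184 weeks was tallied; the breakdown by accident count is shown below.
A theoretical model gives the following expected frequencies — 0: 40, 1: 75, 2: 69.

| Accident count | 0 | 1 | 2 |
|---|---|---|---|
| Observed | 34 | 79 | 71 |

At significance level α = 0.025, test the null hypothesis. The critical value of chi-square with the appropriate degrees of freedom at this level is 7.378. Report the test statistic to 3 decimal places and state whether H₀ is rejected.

cat         O        E   (O−E)²/E
0          34       40     0.9000
1          79       75     0.2133
2          71       69     0.0580
Sum = 1.171
df = 2. Since 1.171 < 7.378, we do not reject H₀.

1.171; do not reject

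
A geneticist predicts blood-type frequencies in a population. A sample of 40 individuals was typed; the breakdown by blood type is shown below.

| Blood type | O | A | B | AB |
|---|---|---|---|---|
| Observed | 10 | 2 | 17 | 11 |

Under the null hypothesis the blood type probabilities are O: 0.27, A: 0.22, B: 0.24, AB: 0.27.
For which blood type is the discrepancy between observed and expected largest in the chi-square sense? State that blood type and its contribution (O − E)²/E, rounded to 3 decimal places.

Expected counts E_i = n·p_i: 40×0.27 = 10.8, 40×0.22 = 8.8, 40×0.24 = 9.6, 40×0.27 = 10.8.
O: (10 − 10.8)²/10.8 = 0.64/10.8 = 0.0593
A: (2 − 8.8)²/8.8 = 46.24/8.8 = 5.2545
B: (17 − 9.6)²/9.6 = 54.76/9.6 = 5.7042
AB: (11 − 10.8)²/10.8 = 0.04/10.8 = 0.0037
The largest term is for B: 5.704.

B, 5.704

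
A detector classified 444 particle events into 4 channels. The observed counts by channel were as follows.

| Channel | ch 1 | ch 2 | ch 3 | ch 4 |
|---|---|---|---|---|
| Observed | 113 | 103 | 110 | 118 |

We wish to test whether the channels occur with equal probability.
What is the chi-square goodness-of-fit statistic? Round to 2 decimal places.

Under H₀ each category has probability 1/4, so each expected count is 444/4 = 111.
ch 1: (113 − 111)²/111 = 4/111 = 0.036
ch 2: (103 − 111)²/111 = 64/111 = 0.577
ch 3: (110 − 111)²/111 = 1/111 = 0.009
ch 4: (118 − 111)²/111 = 49/111 = 0.441
Sum = 1.06

1.06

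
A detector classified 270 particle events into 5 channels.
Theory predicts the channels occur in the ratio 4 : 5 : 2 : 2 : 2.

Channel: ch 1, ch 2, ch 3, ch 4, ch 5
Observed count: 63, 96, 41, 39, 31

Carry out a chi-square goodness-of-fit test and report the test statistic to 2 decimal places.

3.16

Ratio total = 15. Expected counts: 270×4/15 = 72, 270×5/15 = 90, 270×2/15 = 36, 270×2/15 = 36, 270×2/15 = 36.
χ² = (63−72)²/72 + (96−90)²/90 + (41−36)²/36 + (39−36)²/36 + (31−36)²/36
   = 1.125 + 0.400 + 0.694 + 0.250 + 0.694
Sum = 3.16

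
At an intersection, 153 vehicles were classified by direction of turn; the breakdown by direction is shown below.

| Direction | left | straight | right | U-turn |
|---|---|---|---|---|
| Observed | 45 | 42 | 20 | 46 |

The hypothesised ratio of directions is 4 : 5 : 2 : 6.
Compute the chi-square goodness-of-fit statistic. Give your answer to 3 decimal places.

Ratio total = 17. Expected counts: 153×4/17 = 36, 153×5/17 = 45, 153×2/17 = 18, 153×6/17 = 54.
left: (45 − 36)²/36 = 81/36 = 2.2500
straight: (42 − 45)²/45 = 9/45 = 0.2000
right: (20 − 18)²/18 = 4/18 = 0.2222
U-turn: (46 − 54)²/54 = 64/54 = 1.1852
Sum = 3.857

3.857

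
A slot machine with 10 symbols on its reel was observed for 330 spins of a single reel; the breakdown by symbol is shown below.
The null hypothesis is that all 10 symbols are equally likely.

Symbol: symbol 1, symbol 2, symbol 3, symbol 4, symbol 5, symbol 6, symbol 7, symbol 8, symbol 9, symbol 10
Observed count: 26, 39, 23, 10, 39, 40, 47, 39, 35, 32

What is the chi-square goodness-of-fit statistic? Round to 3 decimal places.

Under H₀ each category has probability 1/10, so each expected count is 330/10 = 33.
symbol 1: (26 − 33)²/33 = 49/33 = 1.4848
symbol 2: (39 − 33)²/33 = 36/33 = 1.0909
symbol 3: (23 − 33)²/33 = 100/33 = 3.0303
symbol 4: (10 − 33)²/33 = 529/33 = 16.0303
symbol 5: (39 − 33)²/33 = 36/33 = 1.0909
symbol 6: (40 − 33)²/33 = 49/33 = 1.4848
symbol 7: (47 − 33)²/33 = 196/33 = 5.9394
symbol 8: (39 − 33)²/33 = 36/33 = 1.0909
symbol 9: (35 − 33)²/33 = 4/33 = 0.1212
symbol 10: (32 − 33)²/33 = 1/33 = 0.0303
Sum = 31.394

31.394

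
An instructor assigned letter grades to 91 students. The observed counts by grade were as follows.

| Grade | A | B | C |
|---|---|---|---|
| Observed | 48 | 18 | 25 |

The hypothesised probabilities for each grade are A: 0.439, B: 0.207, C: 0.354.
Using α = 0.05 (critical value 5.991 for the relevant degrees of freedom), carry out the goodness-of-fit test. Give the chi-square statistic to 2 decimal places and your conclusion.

3.28; do not reject

Expected counts E_i = n·p_i: 91×0.439 = 39.949, 91×0.207 = 18.837, 91×0.354 = 32.214.
χ² = (48−39.949)²/39.949 + (18−18.837)²/18.837 + (25−32.214)²/32.214
   = 1.623 + 0.037 + 1.616
Sum = 3.28
df = 2. Since 3.28 < 5.991, we do not reject H₀.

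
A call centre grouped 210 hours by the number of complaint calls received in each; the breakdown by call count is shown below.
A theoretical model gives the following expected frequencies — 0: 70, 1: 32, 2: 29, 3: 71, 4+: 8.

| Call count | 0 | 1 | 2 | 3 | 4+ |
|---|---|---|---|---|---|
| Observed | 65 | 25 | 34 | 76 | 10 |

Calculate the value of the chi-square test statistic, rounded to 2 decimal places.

3.60

cat         O        E   (O−E)²/E
0          65       70      0.357
1          25       32      1.531
2          34       29      0.862
3          76       71      0.352
4+         10        8      0.500
Sum = 3.60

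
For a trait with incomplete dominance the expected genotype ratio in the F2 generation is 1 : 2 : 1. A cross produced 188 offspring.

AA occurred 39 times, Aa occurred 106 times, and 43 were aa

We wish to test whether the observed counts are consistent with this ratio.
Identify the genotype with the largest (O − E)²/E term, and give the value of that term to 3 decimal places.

Ratio total = 4. Expected counts: 188×1/4 = 47, 188×2/4 = 94, 188×1/4 = 47.
AA: (39 − 47)²/47 = 64/47 = 1.3617
Aa: (106 − 94)²/94 = 144/94 = 1.5319
aa: (43 − 47)²/47 = 16/47 = 0.3404
The largest term is for Aa: 1.532.

Aa, 1.532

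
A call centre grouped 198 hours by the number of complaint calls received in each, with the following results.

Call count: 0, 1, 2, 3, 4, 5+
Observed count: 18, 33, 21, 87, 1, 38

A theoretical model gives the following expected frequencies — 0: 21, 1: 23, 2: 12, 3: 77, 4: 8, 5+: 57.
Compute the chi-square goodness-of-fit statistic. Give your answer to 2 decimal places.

0: (18 − 21)²/21 = 9/21 = 0.429
1: (33 − 23)²/23 = 100/23 = 4.348
2: (21 − 12)²/12 = 81/12 = 6.750
3: (87 − 77)²/77 = 100/77 = 1.299
4: (1 − 8)²/8 = 49/8 = 6.125
5+: (38 − 57)²/57 = 361/57 = 6.333
Sum = 25.28

25.28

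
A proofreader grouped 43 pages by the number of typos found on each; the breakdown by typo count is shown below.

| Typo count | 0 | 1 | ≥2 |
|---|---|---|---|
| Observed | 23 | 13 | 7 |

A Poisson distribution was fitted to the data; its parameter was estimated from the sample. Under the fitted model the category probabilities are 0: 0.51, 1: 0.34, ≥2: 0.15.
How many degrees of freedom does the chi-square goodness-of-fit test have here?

1

There are k = 3 categories and 1 parameter estimated from the data, so df = 3 − 1 − 1 = 1.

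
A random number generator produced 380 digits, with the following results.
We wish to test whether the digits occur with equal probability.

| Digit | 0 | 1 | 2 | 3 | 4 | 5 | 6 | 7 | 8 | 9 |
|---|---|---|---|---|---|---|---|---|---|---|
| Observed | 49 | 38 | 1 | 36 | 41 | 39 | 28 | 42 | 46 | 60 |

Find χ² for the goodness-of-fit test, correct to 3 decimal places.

Expected count for each of the 10 categories: 380/10 = 38.
cat         O        E   (O−E)²/E
0          49       38     3.1842
1          38       38     0.0000
2           1       38    36.0263
3          36       38     0.1053
4          41       38     0.2368
5          39       38     0.0263
6          28       38     2.6316
7          42       38     0.4211
8          46       38     1.6842
9          60       38    12.7368
Sum = 57.053

57.053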